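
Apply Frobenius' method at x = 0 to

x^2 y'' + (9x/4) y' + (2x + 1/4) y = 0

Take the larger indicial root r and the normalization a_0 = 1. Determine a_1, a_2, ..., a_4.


Write in Frobenius form y'' + (p(x)/x) y' + (q(x)/x^2) y = 0:
  p(x) = 9/4,  q(x) = 2x + 1/4.
Indicial equation: r(r-1) + (9/4) r + (1/4) = 0 -> roots r_1 = -1/4, r_2 = -1.
Take r = r_1 = -1/4. Let y(x) = x^r sum_{n>=0} a_n x^n with a_0 = 1.
Substitute y = x^r sum a_n x^n and match x^{r+n}. The recurrence is
  D(n) a_n + 2 a_{n-1} = 0,  where D(n) = (r+n)(r+n-1) + (9/4)(r+n) + (1/4).
  a_n = -2 / D(n) * a_{n-1}.
Since the indicial polynomial factors as (r - r_1)(r - r_2), D(n) = (r_1 + n - r_1)(r_1 + n - r_2) = n(n + 3/4).
Evaluating step by step (a_0 = 1):
  n = 1: D(1) = 1(1 + 3/4) = 7/4; numerator = -2(1) = -2; a_1 = (-2)/(7/4) = -8/7
  n = 2: D(2) = 2(2 + 3/4) = 11/2; numerator = -2(-8/7) = 16/7; a_2 = (16/7)/(11/2) = 32/77
  n = 3: D(3) = 3(3 + 3/4) = 45/4; numerator = -2(32/77) = -64/77; a_3 = (-64/77)/(45/4) = -256/3465
  n = 4: D(4) = 4(4 + 3/4) = 19; numerator = -2(-256/3465) = 512/3465; a_4 = (512/3465)/(19) = 512/65835

r = -1/4; a_0 = 1; a_1 = -8/7; a_2 = 32/77; a_3 = -256/3465; a_4 = 512/65835


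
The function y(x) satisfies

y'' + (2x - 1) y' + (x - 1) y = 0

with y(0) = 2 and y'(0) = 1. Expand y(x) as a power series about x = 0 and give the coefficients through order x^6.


Ansatz: y(x) = sum_{n>=0} a_n x^n, so y'(x) = sum_{n>=1} n a_n x^(n-1) and y''(x) = sum_{n>=2} n(n-1) a_n x^(n-2).
Substitute into P(x) y'' + Q(x) y' + R(x) y = 0 with P(x) = 1, Q(x) = 2x - 1, R(x) = x - 1, and match powers of x.
Initial conditions: a_0 = 2, a_1 = 1.
Setting the coefficient of each power of x to zero and solving order by order (substituting the coefficients already found):
  x^0: 2 a_2 - a_1 - a_0 = 0  ->  2 a_2 = a_1 + a_0 = 3  ->  a_2 = 3/2
  x^1: 6 a_3 - 2 a_2 + a_1 + a_0 = 0  ->  6 a_3 = 2 a_2 - a_1 - a_0 = 0  ->  a_3 = 0
  x^2: 12 a_4 - 3 a_3 + 3 a_2 + a_1 = 0  ->  12 a_4 = 3 a_3 - 3 a_2 - a_1 = -11/2  ->  a_4 = -11/24
  x^3: 20 a_5 - 4 a_4 + 5 a_3 + a_2 = 0  ->  20 a_5 = 4 a_4 - 5 a_3 - a_2 = -10/3  ->  a_5 = -1/6
  x^4: 30 a_6 - 5 a_5 + 7 a_4 + a_3 = 0  ->  30 a_6 = 5 a_5 - 7 a_4 - a_3 = 19/8  ->  a_6 = 19/240
Truncated series: y(x) = 2 + x + (3/2) x^2 - (11/24) x^4 - (1/6) x^5 + (19/240) x^6 + O(x^7).

a_0 = 2; a_1 = 1; a_2 = 3/2; a_3 = 0; a_4 = -11/24; a_5 = -1/6; a_6 = 19/240


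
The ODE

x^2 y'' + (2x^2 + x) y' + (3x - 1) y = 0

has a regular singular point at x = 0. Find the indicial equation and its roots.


Divide by x^2 to reach normal form y'' + P_1(x) y' + P_2(x) y = 0 with P_1(x) = 2 + 1/x and P_2(x) = 3/x - 1/x^2.
x = 0 is a singular point because the y'-coefficient 2 + 1/x has a pole at x = 0 and the y-coefficient 3/x - 1/x^2 has a pole at x = 0.
It is a regular singular point because x P_1(x) = p(x) = 2x + 1 and x^2 P_2(x) = q(x) = 3x - 1 are polynomials, hence analytic at x = 0.
p(0) = 1,  q(0) = -1.
Indicial equation: r(r-1) + p(0) r + q(0) = 0, i.e. r^2 + (p(0) - 1) r + q(0) = 0, i.e. r^2 - 1 = 0.
Discriminant: (0)^2 - 4(-1) = 4, so r = (0 ± 2)/2.
Solving: r_1 = 1, r_2 = -1.

indicial: r^2 - 1 = 0; roots r_1 = 1, r_2 = -1


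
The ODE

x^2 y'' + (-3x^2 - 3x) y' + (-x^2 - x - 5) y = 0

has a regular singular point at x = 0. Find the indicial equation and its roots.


Divide by x^2 to reach normal form y'' + P_1(x) y' + P_2(x) y = 0 with P_1(x) = -3 - 3/x and P_2(x) = -1 - 1/x - 5/x^2.
x = 0 is a singular point because the y'-coefficient -3 - 3/x has a pole at x = 0 and the y-coefficient -1 - 1/x - 5/x^2 has a pole at x = 0.
It is a regular singular point because x P_1(x) = p(x) = -3x - 3 and x^2 P_2(x) = q(x) = -x^2 - x - 5 are polynomials, hence analytic at x = 0.
p(0) = -3,  q(0) = -5.
Indicial equation: r(r-1) + p(0) r + q(0) = 0, i.e. r^2 + (p(0) - 1) r + q(0) = 0, i.e. r^2 - 4 r - 5 = 0.
Discriminant: (-4)^2 - 4(-5) = 36, so r = (4 ± 6)/2.
Solving: r_1 = 5, r_2 = -1.

indicial: r^2 - 4 r - 5 = 0; roots r_1 = 5, r_2 = -1


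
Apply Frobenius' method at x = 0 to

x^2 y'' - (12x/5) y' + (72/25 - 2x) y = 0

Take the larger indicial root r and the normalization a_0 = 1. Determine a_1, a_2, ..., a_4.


Write in Frobenius form y'' + (p(x)/x) y' + (q(x)/x^2) y = 0:
  p(x) = -12/5,  q(x) = 72/25 - 2x.
Indicial equation: r(r-1) + (-12/5) r + (72/25) = 0 -> roots r_1 = 9/5, r_2 = 8/5.
Take r = r_1 = 9/5. Let y(x) = x^r sum_{n>=0} a_n x^n with a_0 = 1.
Substitute y = x^r sum a_n x^n and match x^{r+n}. The recurrence is
  D(n) a_n - 2 a_{n-1} = 0,  where D(n) = (r+n)(r+n-1) + (-12/5)(r+n) + (72/25).
  a_n = 2 / D(n) * a_{n-1}.
Since the indicial polynomial factors as (r - r_1)(r - r_2), D(n) = (r_1 + n - r_1)(r_1 + n - r_2) = n(n + 1/5).
Evaluating step by step (a_0 = 1):
  n = 1: D(1) = 1(1 + 1/5) = 6/5; numerator = 2(1) = 2; a_1 = (2)/(6/5) = 5/3
  n = 2: D(2) = 2(2 + 1/5) = 22/5; numerator = 2(5/3) = 10/3; a_2 = (10/3)/(22/5) = 25/33
  n = 3: D(3) = 3(3 + 1/5) = 48/5; numerator = 2(25/33) = 50/33; a_3 = (50/33)/(48/5) = 125/792
  n = 4: D(4) = 4(4 + 1/5) = 84/5; numerator = 2(125/792) = 125/396; a_4 = (125/396)/(84/5) = 625/33264

r = 9/5; a_0 = 1; a_1 = 5/3; a_2 = 25/33; a_3 = 125/792; a_4 = 625/33264


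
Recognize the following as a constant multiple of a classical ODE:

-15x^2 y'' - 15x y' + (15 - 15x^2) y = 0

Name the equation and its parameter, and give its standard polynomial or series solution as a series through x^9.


All three coefficients share the factor -15; dividing through by -15 gives  x^2 y'' + x y' + (x^2 - 1) y = 0.
This matches the Bessel equation x^2 y'' + x y' + (x^2 - nu^2) y = 0 with nu^2 = 1, so nu = 1; the solution bounded at x = 0 is J_1(x).
Frobenius at x = 0: indicial roots ±nu; for r = nu the recurrence k(k + 2nu) c_k = -c_{k-2} gives the standard series J_nu(x) = sum_{k>=0} (-1)^k / (k! (k+nu)!) (x/2)^(2k+nu). Evaluate the first 5 terms:
  k = 0: (-1)^0 / (0! * 1! * 2^1) x^1 = 1/(1*1*2) x^1 = (1/2) x^1
  k = 1: (-1)^1 / (1! * 2! * 2^3) x^3 = -1/(1*2*8) x^3 = (-1/16) x^3
  k = 2: (-1)^2 / (2! * 3! * 2^5) x^5 = 1/(2*6*32) x^5 = (1/384) x^5
  k = 3: (-1)^3 / (3! * 4! * 2^7) x^7 = -1/(6*24*128) x^7 = (-1/18432) x^7
  k = 4: (-1)^4 / (4! * 5! * 2^9) x^9 = 1/(24*120*512) x^9 = (1/1474560) x^9
Hence J_1(x) = x^9/1474560 - x^7/18432 + x^5/384 - x^3/16 + x/2 + ....

J_1(x); series = x^9/1474560 - x^7/18432 + x^5/384 - x^3/16 + x/2


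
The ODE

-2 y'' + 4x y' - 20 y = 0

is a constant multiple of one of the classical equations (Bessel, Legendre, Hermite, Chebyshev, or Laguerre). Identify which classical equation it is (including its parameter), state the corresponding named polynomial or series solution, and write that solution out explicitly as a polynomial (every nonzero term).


All three coefficients share the factor -2; dividing through by -2 gives  y'' - 2x y' + 10 y = 0.
This matches the Hermite equation y'' - 2x y' + 2n y = 0 with 2n = 10, so n = 5; the polynomial solution is H_5(x).
With y = sum_k a_k x^k, matching x^k gives (k+2)(k+1) a_{k+2} = 2(k - n) a_k = 2(k - 5) a_k. The right side vanishes at k = 5, so the series with the parity of 5 terminates at degree 5.
Standard normalization: leading coefficient of H_n is 2^n, so a_5 = 2^5 = 32. Work downward with a_k = (k+1)(k+2) a_{k+2} / (2(k - n)):
  a_3 = (4)(5)(32) / (2(3 - 5)) = 640/(-4) = -160
  a_1 = (2)(3)(-160) / (2(1 - 5)) = -960/(-8) = 120
Hence H_5(x) = 32 x^5 - 160 x^3 + 120 x.

H_5(x); series = 32 x^5 - 160 x^3 + 120 x


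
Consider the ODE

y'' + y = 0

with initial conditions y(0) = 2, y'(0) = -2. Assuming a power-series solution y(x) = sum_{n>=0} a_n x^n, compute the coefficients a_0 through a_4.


Ansatz: y(x) = sum_{n>=0} a_n x^n, so y'(x) = sum_{n>=1} n a_n x^(n-1) and y''(x) = sum_{n>=2} n(n-1) a_n x^(n-2).
Substitute into P(x) y'' + Q(x) y' + R(x) y = 0 with P(x) = 1, Q(x) = 0, R(x) = 1, and match powers of x.
Initial conditions: a_0 = 2, a_1 = -2.
Setting the coefficient of each power of x to zero and solving order by order (substituting the coefficients already found):
  x^0: 2 a_2 + a_0 = 0  ->  2 a_2 = -a_0 = -2  ->  a_2 = -1
  x^1: 6 a_3 + a_1 = 0  ->  6 a_3 = -a_1 = 2  ->  a_3 = 1/3
  x^2: 12 a_4 + a_2 = 0  ->  12 a_4 = -a_2 = 1  ->  a_4 = 1/12
Truncated series: y(x) = 2 - 2 x - x^2 + (1/3) x^3 + (1/12) x^4 + O(x^5).

a_0 = 2; a_1 = -2; a_2 = -1; a_3 = 1/3; a_4 = 1/12


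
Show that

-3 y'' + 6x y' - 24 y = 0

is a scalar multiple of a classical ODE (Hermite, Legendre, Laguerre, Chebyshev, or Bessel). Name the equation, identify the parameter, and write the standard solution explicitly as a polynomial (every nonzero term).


All three coefficients share the factor -3; dividing through by -3 gives  y'' - 2x y' + 8 y = 0.
This matches the Hermite equation y'' - 2x y' + 2n y = 0 with 2n = 8, so n = 4; the polynomial solution is H_4(x).
With y = sum_k a_k x^k, matching x^k gives (k+2)(k+1) a_{k+2} = 2(k - n) a_k = 2(k - 4) a_k. The right side vanishes at k = 4, so the series with the parity of 4 terminates at degree 4.
Standard normalization: leading coefficient of H_n is 2^n, so a_4 = 2^4 = 16. Work downward with a_k = (k+1)(k+2) a_{k+2} / (2(k - n)):
  a_2 = (3)(4)(16) / (2(2 - 4)) = 192/(-4) = -48
  a_0 = (1)(2)(-48) / (2(0 - 4)) = -96/(-8) = 12
Hence H_4(x) = 16 x^4 - 48 x^2 + 12.

H_4(x); series = 16 x^4 - 48 x^2 + 12


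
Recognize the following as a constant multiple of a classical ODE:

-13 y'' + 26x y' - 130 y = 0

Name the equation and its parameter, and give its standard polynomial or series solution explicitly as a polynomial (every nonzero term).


All three coefficients share the factor -13; dividing through by -13 gives  y'' - 2x y' + 10 y = 0.
This matches the Hermite equation y'' - 2x y' + 2n y = 0 with 2n = 10, so n = 5; the polynomial solution is H_5(x).
With y = sum_k a_k x^k, matching x^k gives (k+2)(k+1) a_{k+2} = 2(k - n) a_k = 2(k - 5) a_k. The right side vanishes at k = 5, so the series with the parity of 5 terminates at degree 5.
Standard normalization: leading coefficient of H_n is 2^n, so a_5 = 2^5 = 32. Work downward with a_k = (k+1)(k+2) a_{k+2} / (2(k - n)):
  a_3 = (4)(5)(32) / (2(3 - 5)) = 640/(-4) = -160
  a_1 = (2)(3)(-160) / (2(1 - 5)) = -960/(-8) = 120
Hence H_5(x) = 32 x^5 - 160 x^3 + 120 x.

H_5(x); series = 32 x^5 - 160 x^3 + 120 x


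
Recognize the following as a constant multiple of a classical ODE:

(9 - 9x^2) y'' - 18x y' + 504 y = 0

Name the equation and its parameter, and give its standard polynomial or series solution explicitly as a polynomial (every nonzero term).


All three coefficients share the factor 9; dividing through by 9 gives  (1 - x^2) y'' - 2x y' + 56 y = 0.
This matches the Legendre equation (1 - x^2) y'' - 2x y' + n(n+1) y = 0 (note the -2x y' term) with n(n+1) = 56, so n = 7; the polynomial solution is P_7(x).
With y = sum_k a_k x^k, matching x^k gives (k+2)(k+1) a_{k+2} = [k(k+1) - n(n+1)] a_k = (k - 7)(k + 8) a_k. The right side vanishes at k = 7, so the series with the parity of 7 terminates at degree 7.
Standard normalization (P_n(1) = 1): leading coefficient (2n)!/(2^n (n!)^2) = 87178291200/(128*25401600) = 429/16, so a_7 = 429/16. Work downward with a_k = (k+1)(k+2) a_{k+2} / ((k - 7)(k + 8)):
  a_5 = (6)(7)(429/16) / ((5 - 7)(5 + 8)) = (9009/8)/(-26) = -693/16
  a_3 = (4)(5)(-693/16) / ((3 - 7)(3 + 8)) = (-3465/4)/(-44) = 315/16
  a_1 = (2)(3)(315/16) / ((1 - 7)(1 + 8)) = (945/8)/(-54) = -35/16
Hence P_7(x) = 429 x^7/16 - 693 x^5/16 + 315 x^3/16 - 35 x/16.

P_7(x); series = 429 x^7/16 - 693 x^5/16 + 315 x^3/16 - 35 x/16


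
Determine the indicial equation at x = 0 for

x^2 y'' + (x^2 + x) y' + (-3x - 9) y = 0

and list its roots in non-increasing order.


Divide by x^2 to reach normal form y'' + P_1(x) y' + P_2(x) y = 0 with P_1(x) = 1 + 1/x and P_2(x) = -3/x - 9/x^2.
x = 0 is a singular point because the y'-coefficient 1 + 1/x has a pole at x = 0 and the y-coefficient -3/x - 9/x^2 has a pole at x = 0.
It is a regular singular point because x P_1(x) = p(x) = x + 1 and x^2 P_2(x) = q(x) = -3x - 9 are polynomials, hence analytic at x = 0.
p(0) = 1,  q(0) = -9.
Indicial equation: r(r-1) + p(0) r + q(0) = 0, i.e. r^2 + (p(0) - 1) r + q(0) = 0, i.e. r^2 - 9 = 0.
Discriminant: (0)^2 - 4(-9) = 36, so r = (0 ± 6)/2.
Solving: r_1 = 3, r_2 = -3.

indicial: r^2 - 9 = 0; roots r_1 = 3, r_2 = -3


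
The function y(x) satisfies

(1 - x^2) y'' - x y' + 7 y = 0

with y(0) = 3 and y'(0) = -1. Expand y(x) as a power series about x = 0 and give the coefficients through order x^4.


Ansatz: y(x) = sum_{n>=0} a_n x^n, so y'(x) = sum_{n>=1} n a_n x^(n-1) and y''(x) = sum_{n>=2} n(n-1) a_n x^(n-2).
Substitute into P(x) y'' + Q(x) y' + R(x) y = 0 with P(x) = 1 - x^2, Q(x) = -x, R(x) = 7, and match powers of x.
Initial conditions: a_0 = 3, a_1 = -1.
Setting the coefficient of each power of x to zero and solving order by order (substituting the coefficients already found):
  x^0: 2 a_2 + 7 a_0 = 0  ->  2 a_2 = -7 a_0 = -21  ->  a_2 = -21/2
  x^1: 6 a_3 + 6 a_1 = 0  ->  6 a_3 = -6 a_1 = 6  ->  a_3 = 1
  x^2: 12 a_4 + 3 a_2 = 0  ->  12 a_4 = -3 a_2 = 63/2  ->  a_4 = 21/8
Truncated series: y(x) = 3 - x - (21/2) x^2 + x^3 + (21/8) x^4 + O(x^5).

a_0 = 3; a_1 = -1; a_2 = -21/2; a_3 = 1; a_4 = 21/8


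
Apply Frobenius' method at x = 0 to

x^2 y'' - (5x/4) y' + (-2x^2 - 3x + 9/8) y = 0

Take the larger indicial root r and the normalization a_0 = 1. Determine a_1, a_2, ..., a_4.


Write in Frobenius form y'' + (p(x)/x) y' + (q(x)/x^2) y = 0:
  p(x) = -5/4,  q(x) = -2x^2 - 3x + 9/8.
Indicial equation: r(r-1) + (-5/4) r + (9/8) = 0 -> roots r_1 = 3/2, r_2 = 3/4.
Take r = r_1 = 3/2. Let y(x) = x^r sum_{n>=0} a_n x^n with a_0 = 1.
Substitute y = x^r sum a_n x^n and match x^{r+n}. The recurrence is
  D(n) a_n - 3 a_{n-1} - 2 a_{n-2} = 0,  where D(n) = (r+n)(r+n-1) + (-5/4)(r+n) + (9/8).
  a_n = [3 a_{n-1} + 2 a_{n-2}] / D(n).
Since the indicial polynomial factors as (r - r_1)(r - r_2), D(n) = (r_1 + n - r_1)(r_1 + n - r_2) = n(n + 3/4).
Evaluating step by step (a_0 = 1):
  n = 1: D(1) = 1(1 + 3/4) = 7/4; numerator = 3(1) = 3; a_1 = (3)/(7/4) = 12/7
  n = 2: D(2) = 2(2 + 3/4) = 11/2; numerator = 3(12/7) + 2(1) = 50/7; a_2 = (50/7)/(11/2) = 100/77
  n = 3: D(3) = 3(3 + 3/4) = 45/4; numerator = 3(100/77) + 2(12/7) = 564/77; a_3 = (564/77)/(45/4) = 752/1155
  n = 4: D(4) = 4(4 + 3/4) = 19; numerator = 3(752/1155) + 2(100/77) = 1752/385; a_4 = (1752/385)/(19) = 1752/7315

r = 3/2; a_0 = 1; a_1 = 12/7; a_2 = 100/77; a_3 = 752/1155; a_4 = 1752/7315


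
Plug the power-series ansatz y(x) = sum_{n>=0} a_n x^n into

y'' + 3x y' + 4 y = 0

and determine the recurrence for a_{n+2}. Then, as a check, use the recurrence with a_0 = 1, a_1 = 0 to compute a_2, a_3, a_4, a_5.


Substitute y = sum_n a_n x^n.
y''(x) has coefficient (n+2)(n+1) a_{n+2} at x^n;
3 x y'(x) has coefficient 3 n a_n at x^n (shift);
4 y(x) has coefficient 4 a_n at x^n.
Matching x^n: (n+2)(n+1) a_{n+2} + (3n + 4) a_n = 0.
Thus a_{n+2} = (-3n - 4) / ((n+1)(n+2)) * a_n.

Check with a_0 = 1, a_1 = 0 (apply the recurrence for n = 0, 1, 2, 3): a_0 = 1, a_1 = 0, a_2 = -2, a_3 = 0, a_4 = 5/3, a_5 = 0.

a_(n+2) = (-3n - 4) / ((n+1)(n+2)) * a_n; check: a_0 = 1, a_1 = 0, a_2 = -2, a_3 = 0, a_4 = 5/3, a_5 = 0


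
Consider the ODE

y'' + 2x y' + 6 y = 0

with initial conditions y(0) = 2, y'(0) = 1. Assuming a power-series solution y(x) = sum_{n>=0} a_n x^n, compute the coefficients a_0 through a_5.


Ansatz: y(x) = sum_{n>=0} a_n x^n, so y'(x) = sum_{n>=1} n a_n x^(n-1) and y''(x) = sum_{n>=2} n(n-1) a_n x^(n-2).
Substitute into P(x) y'' + Q(x) y' + R(x) y = 0 with P(x) = 1, Q(x) = 2x, R(x) = 6, and match powers of x.
Initial conditions: a_0 = 2, a_1 = 1.
Setting the coefficient of each power of x to zero and solving order by order (substituting the coefficients already found):
  x^0: 2 a_2 + 6 a_0 = 0  ->  2 a_2 = -6 a_0 = -12  ->  a_2 = -6
  x^1: 6 a_3 + 8 a_1 = 0  ->  6 a_3 = -8 a_1 = -8  ->  a_3 = -4/3
  x^2: 12 a_4 + 10 a_2 = 0  ->  12 a_4 = -10 a_2 = 60  ->  a_4 = 5
  x^3: 20 a_5 + 12 a_3 = 0  ->  20 a_5 = -12 a_3 = 16  ->  a_5 = 4/5
Truncated series: y(x) = 2 + x - 6 x^2 - (4/3) x^3 + 5 x^4 + (4/5) x^5 + O(x^6).

a_0 = 2; a_1 = 1; a_2 = -6; a_3 = -4/3; a_4 = 5; a_5 = 4/5


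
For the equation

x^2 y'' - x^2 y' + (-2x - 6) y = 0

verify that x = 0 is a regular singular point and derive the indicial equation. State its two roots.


Divide by x^2 to reach normal form y'' + P_1(x) y' + P_2(x) y = 0 with P_1(x) = -1 and P_2(x) = -2/x - 6/x^2.
x = 0 is a singular point because the y-coefficient -2/x - 6/x^2 has a pole at x = 0.
It is a regular singular point because x P_1(x) = p(x) = -x and x^2 P_2(x) = q(x) = -2x - 6 are polynomials, hence analytic at x = 0.
p(0) = 0,  q(0) = -6.
Indicial equation: r(r-1) + p(0) r + q(0) = 0, i.e. r^2 + (p(0) - 1) r + q(0) = 0, i.e. r^2 - 1 r - 6 = 0.
Discriminant: (-1)^2 - 4(-6) = 25, so r = (1 ± 5)/2.
Solving: r_1 = 3, r_2 = -2.

indicial: r^2 - 1 r - 6 = 0; roots r_1 = 3, r_2 = -2


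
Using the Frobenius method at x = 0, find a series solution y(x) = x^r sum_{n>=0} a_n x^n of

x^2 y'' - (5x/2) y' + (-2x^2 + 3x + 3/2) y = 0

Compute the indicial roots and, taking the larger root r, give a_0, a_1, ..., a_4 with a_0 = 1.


Write in Frobenius form y'' + (p(x)/x) y' + (q(x)/x^2) y = 0:
  p(x) = -5/2,  q(x) = -2x^2 + 3x + 3/2.
Indicial equation: r(r-1) + (-5/2) r + (3/2) = 0 -> roots r_1 = 3, r_2 = 1/2.
Take r = r_1 = 3. Let y(x) = x^r sum_{n>=0} a_n x^n with a_0 = 1.
Substitute y = x^r sum a_n x^n and match x^{r+n}. The recurrence is
  D(n) a_n + 3 a_{n-1} - 2 a_{n-2} = 0,  where D(n) = (r+n)(r+n-1) + (-5/2)(r+n) + (3/2).
  a_n = [-3 a_{n-1} + 2 a_{n-2}] / D(n).
Since the indicial polynomial factors as (r - r_1)(r - r_2), D(n) = (r_1 + n - r_1)(r_1 + n - r_2) = n(n + 5/2).
Evaluating step by step (a_0 = 1):
  n = 1: D(1) = 1(1 + 5/2) = 7/2; numerator = -3(1) = -3; a_1 = (-3)/(7/2) = -6/7
  n = 2: D(2) = 2(2 + 5/2) = 9; numerator = -3(-6/7) + 2(1) = 32/7; a_2 = (32/7)/(9) = 32/63
  n = 3: D(3) = 3(3 + 5/2) = 33/2; numerator = -3(32/63) + 2(-6/7) = -68/21; a_3 = (-68/21)/(33/2) = -136/693
  n = 4: D(4) = 4(4 + 5/2) = 26; numerator = -3(-136/693) + 2(32/63) = 1112/693; a_4 = (1112/693)/(26) = 556/9009

r = 3; a_0 = 1; a_1 = -6/7; a_2 = 32/63; a_3 = -136/693; a_4 = 556/9009


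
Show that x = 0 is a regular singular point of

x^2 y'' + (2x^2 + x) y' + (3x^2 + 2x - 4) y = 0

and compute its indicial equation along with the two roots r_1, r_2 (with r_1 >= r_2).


Divide by x^2 to reach normal form y'' + P_1(x) y' + P_2(x) y = 0 with P_1(x) = 2 + 1/x and P_2(x) = 3 + 2/x - 4/x^2.
x = 0 is a singular point because the y'-coefficient 2 + 1/x has a pole at x = 0 and the y-coefficient 3 + 2/x - 4/x^2 has a pole at x = 0.
It is a regular singular point because x P_1(x) = p(x) = 2x + 1 and x^2 P_2(x) = q(x) = 3x^2 + 2x - 4 are polynomials, hence analytic at x = 0.
p(0) = 1,  q(0) = -4.
Indicial equation: r(r-1) + p(0) r + q(0) = 0, i.e. r^2 + (p(0) - 1) r + q(0) = 0, i.e. r^2 - 4 = 0.
Discriminant: (0)^2 - 4(-4) = 16, so r = (0 ± 4)/2.
Solving: r_1 = 2, r_2 = -2.

indicial: r^2 - 4 = 0; roots r_1 = 2, r_2 = -2


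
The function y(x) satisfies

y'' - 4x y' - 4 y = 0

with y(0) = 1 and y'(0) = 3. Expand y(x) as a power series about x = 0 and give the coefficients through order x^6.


Ansatz: y(x) = sum_{n>=0} a_n x^n, so y'(x) = sum_{n>=1} n a_n x^(n-1) and y''(x) = sum_{n>=2} n(n-1) a_n x^(n-2).
Substitute into P(x) y'' + Q(x) y' + R(x) y = 0 with P(x) = 1, Q(x) = -4x, R(x) = -4, and match powers of x.
Initial conditions: a_0 = 1, a_1 = 3.
Setting the coefficient of each power of x to zero and solving order by order (substituting the coefficients already found):
  x^0: 2 a_2 - 4 a_0 = 0  ->  2 a_2 = 4 a_0 = 4  ->  a_2 = 2
  x^1: 6 a_3 - 8 a_1 = 0  ->  6 a_3 = 8 a_1 = 24  ->  a_3 = 4
  x^2: 12 a_4 - 12 a_2 = 0  ->  12 a_4 = 12 a_2 = 24  ->  a_4 = 2
  x^3: 20 a_5 - 16 a_3 = 0  ->  20 a_5 = 16 a_3 = 64  ->  a_5 = 16/5
  x^4: 30 a_6 - 20 a_4 = 0  ->  30 a_6 = 20 a_4 = 40  ->  a_6 = 4/3
Truncated series: y(x) = 1 + 3 x + 2 x^2 + 4 x^3 + 2 x^4 + (16/5) x^5 + (4/3) x^6 + O(x^7).

a_0 = 1; a_1 = 3; a_2 = 2; a_3 = 4; a_4 = 2; a_5 = 16/5; a_6 = 4/3


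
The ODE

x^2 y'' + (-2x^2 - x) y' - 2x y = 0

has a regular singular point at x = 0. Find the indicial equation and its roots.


Divide by x^2 to reach normal form y'' + P_1(x) y' + P_2(x) y = 0 with P_1(x) = -2 - 1/x and P_2(x) = -2/x.
x = 0 is a singular point because the y'-coefficient -2 - 1/x has a pole at x = 0 and the y-coefficient -2/x has a pole at x = 0.
It is a regular singular point because x P_1(x) = p(x) = -2x - 1 and x^2 P_2(x) = q(x) = -2x are polynomials, hence analytic at x = 0.
p(0) = -1,  q(0) = 0.
Indicial equation: r(r-1) + p(0) r + q(0) = 0, i.e. r^2 + (p(0) - 1) r + q(0) = 0, i.e. r^2 - 2 r = 0.
Discriminant: (-2)^2 - 4(0) = 4, so r = (2 ± 2)/2.
Solving: r_1 = 2, r_2 = 0.

indicial: r^2 - 2 r = 0; roots r_1 = 2, r_2 = 0


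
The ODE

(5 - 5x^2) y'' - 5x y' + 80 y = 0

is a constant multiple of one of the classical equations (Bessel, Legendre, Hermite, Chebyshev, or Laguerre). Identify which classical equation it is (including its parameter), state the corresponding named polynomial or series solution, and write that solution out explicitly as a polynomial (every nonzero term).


All three coefficients share the factor 5; dividing through by 5 gives  (1 - x^2) y'' - x y' + 16 y = 0.
This matches the Chebyshev equation (1 - x^2) y'' - x y' + n^2 y = 0 (note the -x y' term, not -2x y') with n^2 = 16, so n = 4; the polynomial solution is T_4(x).
With y = sum_k a_k x^k, matching x^k gives (k+2)(k+1) a_{k+2} = (k^2 - n^2) a_k = (k - 4)(k + 4) a_k. The right side vanishes at k = 4, so the series with the parity of 4 terminates at degree 4.
Standard normalization: leading coefficient of T_n is 2^(n-1), so a_4 = 2^3 = 8. Work downward with a_k = (k+1)(k+2) a_{k+2} / ((k - 4)(k + 4)):
  a_2 = (3)(4)(8) / ((2 - 4)(2 + 4)) = 96/(-12) = -8
  a_0 = (1)(2)(-8) / ((0 - 4)(0 + 4)) = -16/(-16) = 1
Hence T_4(x) = 8 x^4 - 8 x^2 + 1.

T_4(x); series = 8 x^4 - 8 x^2 + 1


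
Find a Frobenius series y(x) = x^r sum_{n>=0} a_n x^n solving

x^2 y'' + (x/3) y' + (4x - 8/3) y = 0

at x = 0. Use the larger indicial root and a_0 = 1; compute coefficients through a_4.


Write in Frobenius form y'' + (p(x)/x) y' + (q(x)/x^2) y = 0:
  p(x) = 1/3,  q(x) = 4x - 8/3.
Indicial equation: r(r-1) + (1/3) r + (-8/3) = 0 -> roots r_1 = 2, r_2 = -4/3.
Take r = r_1 = 2. Let y(x) = x^r sum_{n>=0} a_n x^n with a_0 = 1.
Substitute y = x^r sum a_n x^n and match x^{r+n}. The recurrence is
  D(n) a_n + 4 a_{n-1} = 0,  where D(n) = (r+n)(r+n-1) + (1/3)(r+n) + (-8/3).
  a_n = -4 / D(n) * a_{n-1}.
Since the indicial polynomial factors as (r - r_1)(r - r_2), D(n) = (r_1 + n - r_1)(r_1 + n - r_2) = n(n + 10/3).
Evaluating step by step (a_0 = 1):
  n = 1: D(1) = 1(1 + 10/3) = 13/3; numerator = -4(1) = -4; a_1 = (-4)/(13/3) = -12/13
  n = 2: D(2) = 2(2 + 10/3) = 32/3; numerator = -4(-12/13) = 48/13; a_2 = (48/13)/(32/3) = 9/26
  n = 3: D(3) = 3(3 + 10/3) = 19; numerator = -4(9/26) = -18/13; a_3 = (-18/13)/(19) = -18/247
  n = 4: D(4) = 4(4 + 10/3) = 88/3; numerator = -4(-18/247) = 72/247; a_4 = (72/247)/(88/3) = 27/2717

r = 2; a_0 = 1; a_1 = -12/13; a_2 = 9/26; a_3 = -18/247; a_4 = 27/2717


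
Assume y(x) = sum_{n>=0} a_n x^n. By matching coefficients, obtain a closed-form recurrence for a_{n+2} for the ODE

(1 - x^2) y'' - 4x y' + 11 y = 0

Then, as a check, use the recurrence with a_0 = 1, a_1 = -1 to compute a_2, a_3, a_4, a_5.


Substitute y = sum_n a_n x^n.
(1 - 1 x^2) y'' contributes (n+2)(n+1) a_{n+2} - n(n-1) a_n at x^n.
-4 x y'(x) contributes -4 n a_n at x^n.
11 y(x) contributes 11 a_n at x^n.
Matching x^n: (n+2)(n+1) a_{n+2} + (-n(n-1) - 4 n + 11) a_n = 0.
Thus a_{n+2} = (n(n-1) + 4 n - 11) / ((n+1)(n+2)) * a_n.

Check with a_0 = 1, a_1 = -1 (apply the recurrence for n = 0, 1, 2, 3): a_0 = 1, a_1 = -1, a_2 = -11/2, a_3 = 7/6, a_4 = 11/24, a_5 = 49/120.

a_(n+2) = (n(n-1) + 4 n - 11) / ((n+1)(n+2)) * a_n; check: a_0 = 1, a_1 = -1, a_2 = -11/2, a_3 = 7/6, a_4 = 11/24, a_5 = 49/120


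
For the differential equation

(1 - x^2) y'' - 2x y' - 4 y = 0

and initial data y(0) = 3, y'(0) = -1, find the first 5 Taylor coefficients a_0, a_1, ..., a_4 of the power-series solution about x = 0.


Ansatz: y(x) = sum_{n>=0} a_n x^n, so y'(x) = sum_{n>=1} n a_n x^(n-1) and y''(x) = sum_{n>=2} n(n-1) a_n x^(n-2).
Substitute into P(x) y'' + Q(x) y' + R(x) y = 0 with P(x) = 1 - x^2, Q(x) = -2x, R(x) = -4, and match powers of x.
Initial conditions: a_0 = 3, a_1 = -1.
Setting the coefficient of each power of x to zero and solving order by order (substituting the coefficients already found):
  x^0: 2 a_2 - 4 a_0 = 0  ->  2 a_2 = 4 a_0 = 12  ->  a_2 = 6
  x^1: 6 a_3 - 6 a_1 = 0  ->  6 a_3 = 6 a_1 = -6  ->  a_3 = -1
  x^2: 12 a_4 - 10 a_2 = 0  ->  12 a_4 = 10 a_2 = 60  ->  a_4 = 5
Truncated series: y(x) = 3 - x + 6 x^2 - x^3 + 5 x^4 + O(x^5).

a_0 = 3; a_1 = -1; a_2 = 6; a_3 = -1; a_4 = 5


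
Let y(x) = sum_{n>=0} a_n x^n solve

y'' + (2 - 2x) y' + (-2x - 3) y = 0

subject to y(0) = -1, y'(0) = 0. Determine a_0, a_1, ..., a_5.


Ansatz: y(x) = sum_{n>=0} a_n x^n, so y'(x) = sum_{n>=1} n a_n x^(n-1) and y''(x) = sum_{n>=2} n(n-1) a_n x^(n-2).
Substitute into P(x) y'' + Q(x) y' + R(x) y = 0 with P(x) = 1, Q(x) = 2 - 2x, R(x) = -2x - 3, and match powers of x.
Initial conditions: a_0 = -1, a_1 = 0.
Setting the coefficient of each power of x to zero and solving order by order (substituting the coefficients already found):
  x^0: 2 a_2 + 2 a_1 - 3 a_0 = 0  ->  2 a_2 = -2 a_1 + 3 a_0 = -3  ->  a_2 = -3/2
  x^1: 6 a_3 + 4 a_2 - 5 a_1 - 2 a_0 = 0  ->  6 a_3 = -4 a_2 + 5 a_1 + 2 a_0 = 4  ->  a_3 = 2/3
  x^2: 12 a_4 + 6 a_3 - 7 a_2 - 2 a_1 = 0  ->  12 a_4 = -6 a_3 + 7 a_2 + 2 a_1 = -29/2  ->  a_4 = -29/24
  x^3: 20 a_5 + 8 a_4 - 9 a_3 - 2 a_2 = 0  ->  20 a_5 = -8 a_4 + 9 a_3 + 2 a_2 = 38/3  ->  a_5 = 19/30
Truncated series: y(x) = -1 - (3/2) x^2 + (2/3) x^3 - (29/24) x^4 + (19/30) x^5 + O(x^6).

a_0 = -1; a_1 = 0; a_2 = -3/2; a_3 = 2/3; a_4 = -29/24; a_5 = 19/30


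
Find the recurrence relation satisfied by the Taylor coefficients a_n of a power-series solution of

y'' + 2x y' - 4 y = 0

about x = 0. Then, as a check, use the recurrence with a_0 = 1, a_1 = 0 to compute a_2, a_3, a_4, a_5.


Substitute y = sum_n a_n x^n.
y''(x) has coefficient (n+2)(n+1) a_{n+2} at x^n;
2 x y'(x) has coefficient 2 n a_n at x^n (shift);
-4 y(x) has coefficient -4 a_n at x^n.
Matching x^n: (n+2)(n+1) a_{n+2} + (2n - 4) a_n = 0.
Thus a_{n+2} = (-2n + 4) / ((n+1)(n+2)) * a_n.

Check with a_0 = 1, a_1 = 0 (apply the recurrence for n = 0, 1, 2, 3): a_0 = 1, a_1 = 0, a_2 = 2, a_3 = 0, a_4 = 0, a_5 = 0.

a_(n+2) = (-2n + 4) / ((n+1)(n+2)) * a_n; check: a_0 = 1, a_1 = 0, a_2 = 2, a_3 = 0, a_4 = 0, a_5 = 0


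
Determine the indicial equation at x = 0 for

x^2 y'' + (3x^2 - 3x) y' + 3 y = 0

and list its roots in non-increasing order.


Divide by x^2 to reach normal form y'' + P_1(x) y' + P_2(x) y = 0 with P_1(x) = 3 - 3/x and P_2(x) = 3/x^2.
x = 0 is a singular point because the y'-coefficient 3 - 3/x has a pole at x = 0 and the y-coefficient 3/x^2 has a pole at x = 0.
It is a regular singular point because x P_1(x) = p(x) = 3x - 3 and x^2 P_2(x) = q(x) = 3 are polynomials, hence analytic at x = 0.
p(0) = -3,  q(0) = 3.
Indicial equation: r(r-1) + p(0) r + q(0) = 0, i.e. r^2 + (p(0) - 1) r + q(0) = 0, i.e. r^2 - 4 r + 3 = 0.
Discriminant: (-4)^2 - 4(3) = 4, so r = (4 ± 2)/2.
Solving: r_1 = 3, r_2 = 1.

indicial: r^2 - 4 r + 3 = 0; roots r_1 = 3, r_2 = 1


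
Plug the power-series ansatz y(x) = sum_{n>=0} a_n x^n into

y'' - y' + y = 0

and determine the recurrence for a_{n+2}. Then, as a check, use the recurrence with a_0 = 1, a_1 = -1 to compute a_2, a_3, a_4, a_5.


Substitute y = sum_n a_n x^n.
y''(x) has coefficient (n+2)(n+1) a_{n+2} at x^n;
-y'(x) has coefficient -(n+1) a_{n+1} at x^n;
y(x) has coefficient 1 a_n at x^n.
Matching x^n: (n+2)(n+1) a_{n+2} - (n+1) a_{n+1} + 1 a_n = 0.
Thus a_{n+2} = [(n+1) a_{n+1} - 1 a_n] / ((n+1)(n+2)).

Check with a_0 = 1, a_1 = -1 (apply the recurrence for n = 0, 1, 2, 3): a_0 = 1, a_1 = -1, a_2 = -1, a_3 = -1/6, a_4 = 1/24, a_5 = 1/60.

a_(n+2) = [(n+1) a_(n+1) - 1 a_n] / ((n+1)(n+2)); check: a_0 = 1, a_1 = -1, a_2 = -1, a_3 = -1/6, a_4 = 1/24, a_5 = 1/60


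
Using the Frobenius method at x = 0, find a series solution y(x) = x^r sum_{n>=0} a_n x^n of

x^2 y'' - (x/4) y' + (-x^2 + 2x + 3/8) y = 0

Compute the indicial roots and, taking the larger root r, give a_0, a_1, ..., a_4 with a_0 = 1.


Write in Frobenius form y'' + (p(x)/x) y' + (q(x)/x^2) y = 0:
  p(x) = -1/4,  q(x) = -x^2 + 2x + 3/8.
Indicial equation: r(r-1) + (-1/4) r + (3/8) = 0 -> roots r_1 = 3/4, r_2 = 1/2.
Take r = r_1 = 3/4. Let y(x) = x^r sum_{n>=0} a_n x^n with a_0 = 1.
Substitute y = x^r sum a_n x^n and match x^{r+n}. The recurrence is
  D(n) a_n + 2 a_{n-1} - 1 a_{n-2} = 0,  where D(n) = (r+n)(r+n-1) + (-1/4)(r+n) + (3/8).
  a_n = [-2 a_{n-1} + 1 a_{n-2}] / D(n).
Since the indicial polynomial factors as (r - r_1)(r - r_2), D(n) = (r_1 + n - r_1)(r_1 + n - r_2) = n(n + 1/4).
Evaluating step by step (a_0 = 1):
  n = 1: D(1) = 1(1 + 1/4) = 5/4; numerator = -2(1) = -2; a_1 = (-2)/(5/4) = -8/5
  n = 2: D(2) = 2(2 + 1/4) = 9/2; numerator = -2(-8/5) + 1(1) = 21/5; a_2 = (21/5)/(9/2) = 14/15
  n = 3: D(3) = 3(3 + 1/4) = 39/4; numerator = -2(14/15) + 1(-8/5) = -52/15; a_3 = (-52/15)/(39/4) = -16/45
  n = 4: D(4) = 4(4 + 1/4) = 17; numerator = -2(-16/45) + 1(14/15) = 74/45; a_4 = (74/45)/(17) = 74/765

r = 3/4; a_0 = 1; a_1 = -8/5; a_2 = 14/15; a_3 = -16/45; a_4 = 74/765


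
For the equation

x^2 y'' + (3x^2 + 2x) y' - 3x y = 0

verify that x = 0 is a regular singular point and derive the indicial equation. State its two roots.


Divide by x^2 to reach normal form y'' + P_1(x) y' + P_2(x) y = 0 with P_1(x) = 3 + 2/x and P_2(x) = -3/x.
x = 0 is a singular point because the y'-coefficient 3 + 2/x has a pole at x = 0 and the y-coefficient -3/x has a pole at x = 0.
It is a regular singular point because x P_1(x) = p(x) = 3x + 2 and x^2 P_2(x) = q(x) = -3x are polynomials, hence analytic at x = 0.
p(0) = 2,  q(0) = 0.
Indicial equation: r(r-1) + p(0) r + q(0) = 0, i.e. r^2 + (p(0) - 1) r + q(0) = 0, i.e. r^2 + 1 r = 0.
Discriminant: (1)^2 - 4(0) = 1, so r = (-1 ± 1)/2.
Solving: r_1 = 0, r_2 = -1.

indicial: r^2 + 1 r = 0; roots r_1 = 0, r_2 = -1


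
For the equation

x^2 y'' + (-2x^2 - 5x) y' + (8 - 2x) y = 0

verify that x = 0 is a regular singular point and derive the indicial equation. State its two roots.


Divide by x^2 to reach normal form y'' + P_1(x) y' + P_2(x) y = 0 with P_1(x) = -2 - 5/x and P_2(x) = -2/x + 8/x^2.
x = 0 is a singular point because the y'-coefficient -2 - 5/x has a pole at x = 0 and the y-coefficient -2/x + 8/x^2 has a pole at x = 0.
It is a regular singular point because x P_1(x) = p(x) = -2x - 5 and x^2 P_2(x) = q(x) = 8 - 2x are polynomials, hence analytic at x = 0.
p(0) = -5,  q(0) = 8.
Indicial equation: r(r-1) + p(0) r + q(0) = 0, i.e. r^2 + (p(0) - 1) r + q(0) = 0, i.e. r^2 - 6 r + 8 = 0.
Discriminant: (-6)^2 - 4(8) = 4, so r = (6 ± 2)/2.
Solving: r_1 = 4, r_2 = 2.

indicial: r^2 - 6 r + 8 = 0; roots r_1 = 4, r_2 = 2


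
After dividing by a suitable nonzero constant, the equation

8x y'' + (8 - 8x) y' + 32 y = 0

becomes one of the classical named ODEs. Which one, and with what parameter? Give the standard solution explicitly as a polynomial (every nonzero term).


All three coefficients share the factor 8; dividing through by 8 gives  x y'' + (1 - x) y' + 4 y = 0.
This matches the Laguerre equation x y'' + (1 - x) y' + n y = 0 with n = 4; the polynomial solution is L_4(x).
With y = sum_k a_k x^k, matching x^k gives (k+1)k a_{k+1} + (k+1) a_{k+1} - k a_k + n a_k = 0, i.e. (k+1)^2 a_{k+1} = (k - n) a_k = (k - 4) a_k. The right side vanishes at k = 4, so the series terminates at degree 4.
Standard normalization L_n(0) = 1 gives a_0 = 1. Work upward with a_{k+1} = (k - 4) a_k / (k+1)^2:
  a_1 = (0 - 4)(1) / 1^2 = -4/1 = -4
  a_2 = (1 - 4)(-4) / 2^2 = 12/4 = 3
  a_3 = (2 - 4)(3) / 3^2 = -6/9 = -2/3
  a_4 = (3 - 4)(-2/3) / 4^2 = (2/3)/16 = 1/24
Hence L_4(x) = x^4/24 - 2 x^3/3 + 3 x^2 - 4 x + 1.

L_4(x); series = x^4/24 - 2 x^3/3 + 3 x^2 - 4 x + 1


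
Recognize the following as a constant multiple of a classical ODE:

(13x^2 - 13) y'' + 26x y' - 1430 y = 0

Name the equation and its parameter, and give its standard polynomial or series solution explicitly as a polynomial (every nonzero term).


All three coefficients share the factor -13; dividing through by -13 gives  (1 - x^2) y'' - 2x y' + 110 y = 0.
This matches the Legendre equation (1 - x^2) y'' - 2x y' + n(n+1) y = 0 (note the -2x y' term) with n(n+1) = 110, so n = 10; the polynomial solution is P_10(x).
With y = sum_k a_k x^k, matching x^k gives (k+2)(k+1) a_{k+2} = [k(k+1) - n(n+1)] a_k = (k - 10)(k + 11) a_k. The right side vanishes at k = 10, so the series with the parity of 10 terminates at degree 10.
Standard normalization (P_n(1) = 1): leading coefficient (2n)!/(2^n (n!)^2) = 2432902008176640000/(1024*13168189440000) = 46189/256, so a_10 = 46189/256. Work downward with a_k = (k+1)(k+2) a_{k+2} / ((k - 10)(k + 11)):
  a_8 = (9)(10)(46189/256) / ((8 - 10)(8 + 11)) = (2078505/128)/(-38) = -109395/256
  a_6 = (7)(8)(-109395/256) / ((6 - 10)(6 + 11)) = (-765765/32)/(-68) = 45045/128
  a_4 = (5)(6)(45045/128) / ((4 - 10)(4 + 11)) = (675675/64)/(-90) = -15015/128
  a_2 = (3)(4)(-15015/128) / ((2 - 10)(2 + 11)) = (-45045/32)/(-104) = 3465/256
  a_0 = (1)(2)(3465/256) / ((0 - 10)(0 + 11)) = (3465/128)/(-110) = -63/256
Hence P_10(x) = 46189 x^10/256 - 109395 x^8/256 + 45045 x^6/128 - 15015 x^4/128 + 3465 x^2/256 - 63/256.

P_10(x); series = 46189 x^10/256 - 109395 x^8/256 + 45045 x^6/128 - 15015 x^4/128 + 3465 x^2/256 - 63/256


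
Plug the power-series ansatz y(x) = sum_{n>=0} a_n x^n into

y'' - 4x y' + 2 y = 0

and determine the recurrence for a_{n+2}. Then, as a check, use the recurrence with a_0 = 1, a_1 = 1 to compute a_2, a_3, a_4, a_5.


Substitute y = sum_n a_n x^n.
y''(x) has coefficient (n+2)(n+1) a_{n+2} at x^n;
-4 x y'(x) has coefficient -4 n a_n at x^n (shift);
2 y(x) has coefficient 2 a_n at x^n.
Matching x^n: (n+2)(n+1) a_{n+2} + (-4n + 2) a_n = 0.
Thus a_{n+2} = (4n - 2) / ((n+1)(n+2)) * a_n.

Check with a_0 = 1, a_1 = 1 (apply the recurrence for n = 0, 1, 2, 3): a_0 = 1, a_1 = 1, a_2 = -1, a_3 = 1/3, a_4 = -1/2, a_5 = 1/6.

a_(n+2) = (4n - 2) / ((n+1)(n+2)) * a_n; check: a_0 = 1, a_1 = 1, a_2 = -1, a_3 = 1/3, a_4 = -1/2, a_5 = 1/6


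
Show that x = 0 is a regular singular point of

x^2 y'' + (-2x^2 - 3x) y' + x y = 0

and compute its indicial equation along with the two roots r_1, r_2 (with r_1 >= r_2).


Divide by x^2 to reach normal form y'' + P_1(x) y' + P_2(x) y = 0 with P_1(x) = -2 - 3/x and P_2(x) = 1/x.
x = 0 is a singular point because the y'-coefficient -2 - 3/x has a pole at x = 0 and the y-coefficient 1/x has a pole at x = 0.
It is a regular singular point because x P_1(x) = p(x) = -2x - 3 and x^2 P_2(x) = q(x) = x are polynomials, hence analytic at x = 0.
p(0) = -3,  q(0) = 0.
Indicial equation: r(r-1) + p(0) r + q(0) = 0, i.e. r^2 + (p(0) - 1) r + q(0) = 0, i.e. r^2 - 4 r = 0.
Discriminant: (-4)^2 - 4(0) = 16, so r = (4 ± 4)/2.
Solving: r_1 = 4, r_2 = 0.

indicial: r^2 - 4 r = 0; roots r_1 = 4, r_2 = 0


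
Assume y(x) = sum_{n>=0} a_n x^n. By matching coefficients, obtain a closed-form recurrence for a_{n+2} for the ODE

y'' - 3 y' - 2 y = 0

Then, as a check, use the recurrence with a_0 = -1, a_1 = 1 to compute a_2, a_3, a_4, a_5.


Substitute y = sum_n a_n x^n.
y''(x) has coefficient (n+2)(n+1) a_{n+2} at x^n;
-3 y'(x) has coefficient -3 (n+1) a_{n+1} at x^n;
-2 y(x) has coefficient -2 a_n at x^n.
Matching x^n: (n+2)(n+1) a_{n+2} - 3 (n+1) a_{n+1} - 2 a_n = 0.
Thus a_{n+2} = [3 (n+1) a_{n+1} + 2 a_n] / ((n+1)(n+2)).

Check with a_0 = -1, a_1 = 1 (apply the recurrence for n = 0, 1, 2, 3): a_0 = -1, a_1 = 1, a_2 = 1/2, a_3 = 5/6, a_4 = 17/24, a_5 = 61/120.

a_(n+2) = [3 (n+1) a_(n+1) + 2 a_n] / ((n+1)(n+2)); check: a_0 = -1, a_1 = 1, a_2 = 1/2, a_3 = 5/6, a_4 = 17/24, a_5 = 61/120


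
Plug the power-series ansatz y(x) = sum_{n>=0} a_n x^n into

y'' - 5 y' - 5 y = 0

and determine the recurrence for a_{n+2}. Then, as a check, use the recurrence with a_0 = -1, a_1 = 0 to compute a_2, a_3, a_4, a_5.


Substitute y = sum_n a_n x^n.
y''(x) has coefficient (n+2)(n+1) a_{n+2} at x^n;
-5 y'(x) has coefficient -5 (n+1) a_{n+1} at x^n;
-5 y(x) has coefficient -5 a_n at x^n.
Matching x^n: (n+2)(n+1) a_{n+2} - 5 (n+1) a_{n+1} - 5 a_n = 0.
Thus a_{n+2} = [5 (n+1) a_{n+1} + 5 a_n] / ((n+1)(n+2)).

Check with a_0 = -1, a_1 = 0 (apply the recurrence for n = 0, 1, 2, 3): a_0 = -1, a_1 = 0, a_2 = -5/2, a_3 = -25/6, a_4 = -25/4, a_5 = -175/24.

a_(n+2) = [5 (n+1) a_(n+1) + 5 a_n] / ((n+1)(n+2)); check: a_0 = -1, a_1 = 0, a_2 = -5/2, a_3 = -25/6, a_4 = -25/4, a_5 = -175/24


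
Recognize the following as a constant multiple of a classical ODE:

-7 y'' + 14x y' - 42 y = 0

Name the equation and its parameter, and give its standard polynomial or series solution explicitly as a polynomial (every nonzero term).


All three coefficients share the factor -7; dividing through by -7 gives  y'' - 2x y' + 6 y = 0.
This matches the Hermite equation y'' - 2x y' + 2n y = 0 with 2n = 6, so n = 3; the polynomial solution is H_3(x).
With y = sum_k a_k x^k, matching x^k gives (k+2)(k+1) a_{k+2} = 2(k - n) a_k = 2(k - 3) a_k. The right side vanishes at k = 3, so the series with the parity of 3 terminates at degree 3.
Standard normalization: leading coefficient of H_n is 2^n, so a_3 = 2^3 = 8. Work downward with a_k = (k+1)(k+2) a_{k+2} / (2(k - n)):
  a_1 = (2)(3)(8) / (2(1 - 3)) = 48/(-4) = -12
Hence H_3(x) = 8 x^3 - 12 x.

H_3(x); series = 8 x^3 - 12 x


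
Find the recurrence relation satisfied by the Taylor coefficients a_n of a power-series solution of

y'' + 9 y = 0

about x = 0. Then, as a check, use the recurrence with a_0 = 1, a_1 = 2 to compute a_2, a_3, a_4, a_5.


Substitute y = sum_n a_n x^n into y'' + (const) y = 0.
y''(x) = sum_{n>=0} (n+2)(n+1) a_{n+2} x^n.
The ODE becomes sum_n [(n+2)(n+1) a_{n+2} + 9 a_n] x^n = 0.
Setting each coefficient to zero gives the recurrence:
  (n+2)(n+1) a_{n+2} + 9 a_n = 0,
  a_{n+2} = -9 / ((n+1)(n+2)) a_n.

Check with a_0 = 1, a_1 = 2 (apply the recurrence for n = 0, 1, 2, 3): a_0 = 1, a_1 = 2, a_2 = -9/2, a_3 = -3, a_4 = 27/8, a_5 = 27/20.

a_{n+2} = -9/((n+1)(n+2)) * a_n; check: a_0 = 1, a_1 = 2, a_2 = -9/2, a_3 = -3, a_4 = 27/8, a_5 = 27/20


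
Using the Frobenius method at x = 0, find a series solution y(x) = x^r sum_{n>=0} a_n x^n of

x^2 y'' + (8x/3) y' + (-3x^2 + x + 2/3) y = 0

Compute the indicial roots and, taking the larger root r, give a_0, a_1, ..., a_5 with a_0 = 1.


Write in Frobenius form y'' + (p(x)/x) y' + (q(x)/x^2) y = 0:
  p(x) = 8/3,  q(x) = -3x^2 + x + 2/3.
Indicial equation: r(r-1) + (8/3) r + (2/3) = 0 -> roots r_1 = -2/3, r_2 = -1.
Take r = r_1 = -2/3. Let y(x) = x^r sum_{n>=0} a_n x^n with a_0 = 1.
Substitute y = x^r sum a_n x^n and match x^{r+n}. The recurrence is
  D(n) a_n + 1 a_{n-1} - 3 a_{n-2} = 0,  where D(n) = (r+n)(r+n-1) + (8/3)(r+n) + (2/3).
  a_n = [-1 a_{n-1} + 3 a_{n-2}] / D(n).
Since the indicial polynomial factors as (r - r_1)(r - r_2), D(n) = (r_1 + n - r_1)(r_1 + n - r_2) = n(n + 1/3).
Evaluating step by step (a_0 = 1):
  n = 1: D(1) = 1(1 + 1/3) = 4/3; numerator = -1(1) = -1; a_1 = (-1)/(4/3) = -3/4
  n = 2: D(2) = 2(2 + 1/3) = 14/3; numerator = -1(-3/4) + 3(1) = 15/4; a_2 = (15/4)/(14/3) = 45/56
  n = 3: D(3) = 3(3 + 1/3) = 10; numerator = -1(45/56) + 3(-3/4) = -171/56; a_3 = (-171/56)/(10) = -171/560
  n = 4: D(4) = 4(4 + 1/3) = 52/3; numerator = -1(-171/560) + 3(45/56) = 1521/560; a_4 = (1521/560)/(52/3) = 351/2240
  n = 5: D(5) = 5(5 + 1/3) = 80/3; numerator = -1(351/2240) + 3(-171/560) = -2403/2240; a_5 = (-2403/2240)/(80/3) = -7209/179200

r = -2/3; a_0 = 1; a_1 = -3/4; a_2 = 45/56; a_3 = -171/560; a_4 = 351/2240; a_5 = -7209/179200


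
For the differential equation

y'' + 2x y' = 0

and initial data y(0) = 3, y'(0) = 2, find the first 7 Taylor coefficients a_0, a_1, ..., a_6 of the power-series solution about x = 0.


Ansatz: y(x) = sum_{n>=0} a_n x^n, so y'(x) = sum_{n>=1} n a_n x^(n-1) and y''(x) = sum_{n>=2} n(n-1) a_n x^(n-2).
Substitute into P(x) y'' + Q(x) y' + R(x) y = 0 with P(x) = 1, Q(x) = 2x, R(x) = 0, and match powers of x.
Initial conditions: a_0 = 3, a_1 = 2.
Setting the coefficient of each power of x to zero and solving order by order (substituting the coefficients already found):
  x^0: 2 a_2 = 0  ->  a_2 = 0
  x^1: 6 a_3 + 2 a_1 = 0  ->  6 a_3 = -2 a_1 = -4  ->  a_3 = -2/3
  x^2: 12 a_4 + 4 a_2 = 0  ->  12 a_4 = -4 a_2 = 0  ->  a_4 = 0
  x^3: 20 a_5 + 6 a_3 = 0  ->  20 a_5 = -6 a_3 = 4  ->  a_5 = 1/5
  x^4: 30 a_6 + 8 a_4 = 0  ->  30 a_6 = -8 a_4 = 0  ->  a_6 = 0
Truncated series: y(x) = 3 + 2 x - (2/3) x^3 + (1/5) x^5 + O(x^7).

a_0 = 3; a_1 = 2; a_2 = 0; a_3 = -2/3; a_4 = 0; a_5 = 1/5; a_6 = 0
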